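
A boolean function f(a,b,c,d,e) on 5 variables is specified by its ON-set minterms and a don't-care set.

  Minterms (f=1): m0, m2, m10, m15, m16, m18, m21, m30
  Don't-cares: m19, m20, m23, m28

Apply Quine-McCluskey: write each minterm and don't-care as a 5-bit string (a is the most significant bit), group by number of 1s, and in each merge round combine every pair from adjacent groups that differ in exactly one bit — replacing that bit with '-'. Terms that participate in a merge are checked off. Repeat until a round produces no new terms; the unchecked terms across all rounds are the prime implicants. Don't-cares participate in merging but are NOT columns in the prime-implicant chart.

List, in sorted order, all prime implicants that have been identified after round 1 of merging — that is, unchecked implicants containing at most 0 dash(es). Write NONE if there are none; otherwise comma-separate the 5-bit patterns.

Round 0: 00000✓ 00010✓ 01010✓ 01111 10000✓ 10010✓ 10011✓ 10100✓ 10101✓ 10111✓ 11100✓ 11110✓
Round 1: -0000✓ -0010✓ 0-010 000-0✓ 1-100 10-00 10-11 100-0✓ 1001- 101-1 1010- 111-0
Round 2: -00-0
PIs = {-00-0, 0-010, 01111, 1-100, 10-00, 10-11, 1001-, 101-1, 1010-, 111-0}

01111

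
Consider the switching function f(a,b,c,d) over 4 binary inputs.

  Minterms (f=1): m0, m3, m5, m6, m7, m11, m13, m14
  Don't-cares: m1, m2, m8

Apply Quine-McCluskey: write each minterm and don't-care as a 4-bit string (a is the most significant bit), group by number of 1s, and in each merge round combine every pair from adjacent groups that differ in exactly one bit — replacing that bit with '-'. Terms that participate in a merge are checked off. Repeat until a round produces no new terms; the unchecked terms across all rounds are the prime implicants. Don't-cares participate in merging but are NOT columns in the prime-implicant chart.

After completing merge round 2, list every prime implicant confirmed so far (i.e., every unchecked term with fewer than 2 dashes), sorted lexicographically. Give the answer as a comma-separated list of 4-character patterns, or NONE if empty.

Round 0: 0000✓ 0001✓ 0010✓ 0011✓ 0101✓ 0110✓ 0111✓ 1000✓ 1011✓ 1101✓ 1110✓
Round 1: -000 -011 -101 -110 0-01✓ 0-10✓ 0-11✓ 00-0✓ 00-1✓ 000-✓ 001-✓ 01-1✓ 011-✓
Round 2: 0--1 0-1- 00--
PIs = {-000, -011, -101, -110, 0--1, 0-1-, 00--}

-000, -011, -101, -110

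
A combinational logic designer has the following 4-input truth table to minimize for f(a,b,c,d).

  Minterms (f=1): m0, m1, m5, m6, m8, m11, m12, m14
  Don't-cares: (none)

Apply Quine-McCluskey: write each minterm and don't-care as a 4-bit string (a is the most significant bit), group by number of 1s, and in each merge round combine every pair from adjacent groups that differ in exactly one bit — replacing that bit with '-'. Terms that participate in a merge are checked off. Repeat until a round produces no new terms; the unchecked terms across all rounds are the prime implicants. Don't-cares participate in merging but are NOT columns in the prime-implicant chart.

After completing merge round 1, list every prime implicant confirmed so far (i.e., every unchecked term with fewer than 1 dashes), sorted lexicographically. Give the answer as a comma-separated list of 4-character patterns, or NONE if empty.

1011

[col 0] 0000*, 0001*, 0101*, 0110*, 1000*, 1011, 1100*, 1110*
[col 1] -000, -110, 0-01, 000-, 1-00, 11-0
Prime implicants: -000, -110, 0-01, 000-, 1-00, 1011, 11-0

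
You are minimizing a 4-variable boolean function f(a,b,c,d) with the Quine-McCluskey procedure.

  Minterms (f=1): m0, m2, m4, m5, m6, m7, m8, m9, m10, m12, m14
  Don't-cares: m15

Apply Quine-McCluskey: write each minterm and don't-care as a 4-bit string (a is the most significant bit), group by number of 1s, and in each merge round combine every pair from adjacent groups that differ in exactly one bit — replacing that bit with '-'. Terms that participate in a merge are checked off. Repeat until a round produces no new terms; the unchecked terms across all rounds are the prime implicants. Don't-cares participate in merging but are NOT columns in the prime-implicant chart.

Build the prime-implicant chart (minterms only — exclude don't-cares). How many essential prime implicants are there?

[col 0] 0000*, 0010*, 0100*, 0101*, 0110*, 0111*, 1000*, 1001*, 1010*, 1100*, 1110*, 1111*
[col 1] -000*, -010*, -100*, -110*, -111*, 0-00*, 0-10*, 00-0*, 01-0*, 01-1*, 010-*, 011-*, 1-00*, 1-10*, 10-0*, 100-, 11-0*, 111-*
[col 2] --00*, --10*, -0-0*, -1-0*, -11-, 0--0*, 01--, 1--0*
[col 3] ---0
Prime implicants: ---0, -11-, 01--, 100-
PI chart (minterm → PIs covering it):
  0 | ---0  (sole → essential)
  2 | ---0  (sole → essential)
  4 | ---0,01--
  5 | 01--  (sole → essential)
  6 | ---0,-11-,01--
  7 | -11-,01--
  8 | ---0,100-
  9 | 100-  (sole → essential)
  10 | ---0  (sole → essential)
  12 | ---0  (sole → essential)
  14 | ---0,-11-
Essential prime implicants: ---0, 01--, 100-

3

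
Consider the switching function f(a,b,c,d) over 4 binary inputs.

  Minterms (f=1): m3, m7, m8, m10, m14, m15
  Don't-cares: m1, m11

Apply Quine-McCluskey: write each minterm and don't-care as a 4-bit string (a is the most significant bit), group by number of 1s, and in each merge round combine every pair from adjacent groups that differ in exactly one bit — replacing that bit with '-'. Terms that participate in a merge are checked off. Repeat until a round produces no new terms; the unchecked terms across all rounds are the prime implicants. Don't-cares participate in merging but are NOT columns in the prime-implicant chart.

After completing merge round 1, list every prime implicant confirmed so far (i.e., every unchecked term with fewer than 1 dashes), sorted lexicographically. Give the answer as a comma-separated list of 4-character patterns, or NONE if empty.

NONE

[col 0] 0001*, 0011*, 0111*, 1000*, 1010*, 1011*, 1110*, 1111*
[col 1] -011*, -111*, 0-11*, 00-1, 1-10*, 1-11*, 10-0, 101-*, 111-*
[col 2] --11, 1-1-
Prime implicants: --11, 00-1, 1-1-, 10-0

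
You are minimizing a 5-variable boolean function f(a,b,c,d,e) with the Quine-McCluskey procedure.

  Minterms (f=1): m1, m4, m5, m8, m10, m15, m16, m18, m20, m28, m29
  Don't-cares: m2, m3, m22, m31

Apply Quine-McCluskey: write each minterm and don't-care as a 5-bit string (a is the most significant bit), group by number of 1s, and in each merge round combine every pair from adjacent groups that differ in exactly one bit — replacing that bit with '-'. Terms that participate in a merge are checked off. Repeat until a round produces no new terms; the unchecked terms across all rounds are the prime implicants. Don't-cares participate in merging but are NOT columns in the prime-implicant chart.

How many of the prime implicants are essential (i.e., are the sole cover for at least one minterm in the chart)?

Round 0: 00001✓ 00010✓ 00011✓ 00100✓ 00101✓ 01000✓ 01010✓ 01111✓ 10000✓ 10010✓ 10100✓ 10110✓ 11100✓ 11101✓ 11111✓
Round 1: -0010 -0100 -1111 0-010 00-01 000-1 0001- 0010- 010-0 1-100 10-00✓ 10-10✓ 100-0✓ 101-0✓ 111-1 1110-
Round 2: 10--0
PIs = {-0010, -0100, -1111, 0-010, 00-01, 000-1, 0001-, 0010-, 010-0, 1-100, 10--0, 111-1, 1110-}
Coverage chart:
  m1: 00-01,000-1
  m4: -0100,0010-
  m5: 00-01,0010-
  m8: 010-0 ←essential
  m10: 0-010,010-0
  m15: -1111 ←essential
  m16: 10--0 ←essential
  m18: -0010,10--0
  m20: -0100,1-100,10--0
  m28: 1-100,1110-
  m29: 111-1,1110-
Essential: -1111, 010-0, 10--0

3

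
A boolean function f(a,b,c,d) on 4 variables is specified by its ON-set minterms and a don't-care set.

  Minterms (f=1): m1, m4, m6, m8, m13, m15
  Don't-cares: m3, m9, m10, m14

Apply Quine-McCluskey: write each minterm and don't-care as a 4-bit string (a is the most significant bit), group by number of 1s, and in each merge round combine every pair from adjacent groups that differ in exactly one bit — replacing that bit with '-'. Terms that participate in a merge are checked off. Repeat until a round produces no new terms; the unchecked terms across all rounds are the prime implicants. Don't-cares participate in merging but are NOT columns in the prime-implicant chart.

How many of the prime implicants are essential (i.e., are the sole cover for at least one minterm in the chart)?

size-2^0 implicants → 0001(✓)  0011(✓)  0100(✓)  0110(✓)  1000(✓)  1001(✓)  1010(✓)  1101(✓)  1110(✓)  1111(✓)
size-2^1 implicants → -001  -110  00-1  01-0  1-01  1-10  10-0  100-  11-1  111-
Unchecked terms (primes): -001, -110, 00-1, 01-0, 1-01, 1-10, 10-0, 100-, 11-1, 111-
Minterm coverage:
  m1 ⊆ -001,00-1
  m4 ⊆ 01-0 [E]
  m6 ⊆ -110,01-0
  m8 ⊆ 10-0,100-
  m13 ⊆ 1-01,11-1
  m15 ⊆ 11-1,111-
E = {01-0}

1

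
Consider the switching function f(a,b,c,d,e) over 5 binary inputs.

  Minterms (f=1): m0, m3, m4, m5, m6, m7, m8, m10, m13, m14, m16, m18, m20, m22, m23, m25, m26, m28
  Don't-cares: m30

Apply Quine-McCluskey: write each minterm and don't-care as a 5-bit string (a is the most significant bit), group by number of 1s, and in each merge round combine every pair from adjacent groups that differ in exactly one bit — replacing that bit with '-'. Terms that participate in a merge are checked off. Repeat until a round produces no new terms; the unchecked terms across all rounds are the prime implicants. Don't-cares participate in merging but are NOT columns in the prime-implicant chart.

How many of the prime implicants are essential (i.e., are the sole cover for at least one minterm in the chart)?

5

[col 0] 00000*, 00011*, 00100*, 00101*, 00110*, 00111*, 01000*, 01010*, 01101*, 01110*, 10000*, 10010*, 10100*, 10110*, 10111*, 11001, 11010*, 11100*, 11110*
[col 1] -0000*, -0100*, -0110*, -0111*, -1010*, -1110*, 0-000, 0-101, 0-110*, 00-00*, 00-11, 001-0*, 001-1*, 0010-*, 0011-*, 01-10*, 010-0, 1-010*, 1-100*, 1-110*, 10-00*, 10-10*, 100-0*, 101-0*, 1011-*, 11-10*, 111-0*
[col 2] --110, -0-00, -01-0, -011-, -1-10, 001--, 1--10, 1-1-0, 10--0
Prime implicants: --110, -0-00, -01-0, -011-, -1-10, 0-000, 0-101, 00-11, 001--, 010-0, 1--10, 1-1-0, 10--0, 11001
PI chart (minterm → PIs covering it):
  0 | -0-00,0-000
  3 | 00-11  (sole → essential)
  4 | -0-00,-01-0,001--
  5 | 0-101,001--
  6 | --110,-01-0,-011-,001--
  7 | -011-,00-11,001--
  8 | 0-000,010-0
  10 | -1-10,010-0
  13 | 0-101  (sole → essential)
  14 | --110,-1-10
  16 | -0-00,10--0
  18 | 1--10,10--0
  20 | -0-00,-01-0,1-1-0,10--0
  22 | --110,-01-0,-011-,1--10,1-1-0,10--0
  23 | -011-  (sole → essential)
  25 | 11001  (sole → essential)
  26 | -1-10,1--10
  28 | 1-1-0  (sole → essential)
Essential prime implicants: -011-, 0-101, 00-11, 1-1-0, 11001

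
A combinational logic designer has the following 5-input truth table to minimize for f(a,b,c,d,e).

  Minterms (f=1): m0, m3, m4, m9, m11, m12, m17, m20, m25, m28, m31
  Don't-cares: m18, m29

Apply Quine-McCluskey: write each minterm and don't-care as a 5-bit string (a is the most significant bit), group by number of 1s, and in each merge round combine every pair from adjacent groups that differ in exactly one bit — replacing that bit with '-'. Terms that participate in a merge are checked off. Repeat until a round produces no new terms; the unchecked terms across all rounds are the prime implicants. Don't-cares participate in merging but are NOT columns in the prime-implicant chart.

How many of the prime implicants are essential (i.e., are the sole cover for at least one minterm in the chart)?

5

Round 0: 00000✓ 00011✓ 00100✓ 01001✓ 01011✓ 01100✓ 10001✓ 10010 10100✓ 11001✓ 11100✓ 11101✓ 11111✓
Round 1: -0100✓ -1001 -1100✓ 0-011 0-100✓ 00-00 010-1 1-001 1-100✓ 11-01 111-1 1110-
Round 2: --100
PIs = {--100, -1001, 0-011, 00-00, 010-1, 1-001, 10010, 11-01, 111-1, 1110-}
Coverage chart:
  m0: 00-00 ←essential
  m3: 0-011 ←essential
  m4: --100,00-00
  m9: -1001,010-1
  m11: 0-011,010-1
  m12: --100 ←essential
  m17: 1-001 ←essential
  m20: --100 ←essential
  m25: -1001,1-001,11-01
  m28: --100,1110-
  m31: 111-1 ←essential
Essential: --100, 0-011, 00-00, 1-001, 111-1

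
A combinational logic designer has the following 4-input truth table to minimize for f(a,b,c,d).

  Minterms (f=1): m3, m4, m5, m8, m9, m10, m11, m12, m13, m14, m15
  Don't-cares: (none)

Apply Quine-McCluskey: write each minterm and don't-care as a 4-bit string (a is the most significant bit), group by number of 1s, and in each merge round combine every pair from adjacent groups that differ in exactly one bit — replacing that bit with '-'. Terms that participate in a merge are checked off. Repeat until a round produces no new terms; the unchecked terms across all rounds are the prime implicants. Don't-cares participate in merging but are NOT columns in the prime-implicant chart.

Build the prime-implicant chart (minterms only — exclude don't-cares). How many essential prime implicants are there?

size-2^0 implicants → 0011(✓)  0100(✓)  0101(✓)  1000(✓)  1001(✓)  1010(✓)  1011(✓)  1100(✓)  1101(✓)  1110(✓)  1111(✓)
size-2^1 implicants → -011  -100(✓)  -101(✓)  010-(✓)  1-00(✓)  1-01(✓)  1-10(✓)  1-11(✓)  10-0(✓)  10-1(✓)  100-(✓)  101-(✓)  11-0(✓)  11-1(✓)  110-(✓)  111-(✓)
size-2^2 implicants → -10-  1--0(✓)  1--1(✓)  1-0-(✓)  1-1-(✓)  10--(✓)  11--(✓)
size-2^3 implicants → 1---
Unchecked terms (primes): -011, -10-, 1---
Minterm coverage:
  m3 ⊆ -011 [E]
  m4 ⊆ -10- [E]
  m5 ⊆ -10- [E]
  m8 ⊆ 1--- [E]
  m9 ⊆ 1--- [E]
  m10 ⊆ 1--- [E]
  m11 ⊆ -011,1---
  m12 ⊆ -10-,1---
  m13 ⊆ -10-,1---
  m14 ⊆ 1--- [E]
  m15 ⊆ 1--- [E]
E = {-011, -10-, 1---}

3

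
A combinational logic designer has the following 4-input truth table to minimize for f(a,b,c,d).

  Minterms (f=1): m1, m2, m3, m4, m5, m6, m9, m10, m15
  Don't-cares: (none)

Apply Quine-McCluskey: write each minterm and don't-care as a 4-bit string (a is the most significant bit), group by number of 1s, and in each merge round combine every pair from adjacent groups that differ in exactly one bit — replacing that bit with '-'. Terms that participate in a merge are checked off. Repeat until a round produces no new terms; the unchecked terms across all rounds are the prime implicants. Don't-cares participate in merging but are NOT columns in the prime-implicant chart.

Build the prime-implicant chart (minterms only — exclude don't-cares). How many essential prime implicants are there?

size-2^0 implicants → 0001(✓)  0010(✓)  0011(✓)  0100(✓)  0101(✓)  0110(✓)  1001(✓)  1010(✓)  1111
size-2^1 implicants → -001  -010  0-01  0-10  00-1  001-  01-0  010-
Unchecked terms (primes): -001, -010, 0-01, 0-10, 00-1, 001-, 01-0, 010-, 1111
Minterm coverage:
  m1 ⊆ -001,0-01,00-1
  m2 ⊆ -010,0-10,001-
  m3 ⊆ 00-1,001-
  m4 ⊆ 01-0,010-
  m5 ⊆ 0-01,010-
  m6 ⊆ 0-10,01-0
  m9 ⊆ -001 [E]
  m10 ⊆ -010 [E]
  m15 ⊆ 1111 [E]
E = {-001, -010, 1111}

3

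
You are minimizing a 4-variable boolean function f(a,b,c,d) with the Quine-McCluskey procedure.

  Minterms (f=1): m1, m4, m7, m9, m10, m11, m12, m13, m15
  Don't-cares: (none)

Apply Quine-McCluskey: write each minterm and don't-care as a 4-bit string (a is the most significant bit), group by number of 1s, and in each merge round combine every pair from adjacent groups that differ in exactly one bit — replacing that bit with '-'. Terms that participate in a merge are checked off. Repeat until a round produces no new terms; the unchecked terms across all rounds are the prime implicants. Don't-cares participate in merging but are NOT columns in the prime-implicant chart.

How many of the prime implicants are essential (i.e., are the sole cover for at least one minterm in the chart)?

4

[col 0] 0001*, 0100*, 0111*, 1001*, 1010*, 1011*, 1100*, 1101*, 1111*
[col 1] -001, -100, -111, 1-01*, 1-11*, 10-1*, 101-, 11-1*, 110-
[col 2] 1--1
Prime implicants: -001, -100, -111, 1--1, 101-, 110-
PI chart (minterm → PIs covering it):
  1 | -001  (sole → essential)
  4 | -100  (sole → essential)
  7 | -111  (sole → essential)
  9 | -001,1--1
  10 | 101-  (sole → essential)
  11 | 1--1,101-
  12 | -100,110-
  13 | 1--1,110-
  15 | -111,1--1
Essential prime implicants: -001, -100, -111, 101-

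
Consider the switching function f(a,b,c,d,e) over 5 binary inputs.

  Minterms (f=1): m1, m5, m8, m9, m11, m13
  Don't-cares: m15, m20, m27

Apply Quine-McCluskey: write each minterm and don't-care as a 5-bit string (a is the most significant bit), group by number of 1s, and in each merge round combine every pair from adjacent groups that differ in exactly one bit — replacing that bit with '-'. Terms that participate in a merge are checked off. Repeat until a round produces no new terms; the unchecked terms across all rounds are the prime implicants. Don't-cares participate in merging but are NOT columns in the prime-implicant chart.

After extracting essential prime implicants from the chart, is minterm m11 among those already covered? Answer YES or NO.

NO

size-2^0 implicants → 00001(✓)  00101(✓)  01000(✓)  01001(✓)  01011(✓)  01101(✓)  01111(✓)  10100  11011(✓)
size-2^1 implicants → -1011  0-001(✓)  0-101(✓)  00-01(✓)  01-01(✓)  01-11(✓)  010-1(✓)  0100-  011-1(✓)
size-2^2 implicants → 0--01  01--1
Unchecked terms (primes): -1011, 0--01, 01--1, 0100-, 10100
Minterm coverage:
  m1 ⊆ 0--01 [E]
  m5 ⊆ 0--01 [E]
  m8 ⊆ 0100- [E]
  m9 ⊆ 0--01,01--1,0100-
  m11 ⊆ -1011,01--1
  m13 ⊆ 0--01,01--1
E = {0--01, 0100-}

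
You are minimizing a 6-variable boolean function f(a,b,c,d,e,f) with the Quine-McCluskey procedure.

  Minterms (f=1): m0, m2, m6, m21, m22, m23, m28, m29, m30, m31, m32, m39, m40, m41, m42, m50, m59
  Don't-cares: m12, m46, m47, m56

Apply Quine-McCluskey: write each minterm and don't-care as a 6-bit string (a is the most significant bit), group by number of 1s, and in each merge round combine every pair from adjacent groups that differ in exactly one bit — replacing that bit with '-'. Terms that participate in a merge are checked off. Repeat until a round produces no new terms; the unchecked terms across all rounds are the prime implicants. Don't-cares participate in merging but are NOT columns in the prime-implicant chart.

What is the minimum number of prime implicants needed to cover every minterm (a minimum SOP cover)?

10

size-2^0 implicants → 000000(✓)  000010(✓)  000110(✓)  001100(✓)  010101(✓)  010110(✓)  010111(✓)  011100(✓)  011101(✓)  011110(✓)  011111(✓)  100000(✓)  100111(✓)  101000(✓)  101001(✓)  101010(✓)  101110(✓)  101111(✓)  110010  111000(✓)  111011
size-2^1 implicants → -00000  0-0110  0-1100  000-10  0000-0  01-101(✓)  01-110(✓)  01-111(✓)  0101-1(✓)  01011-(✓)  0111-0(✓)  0111-1(✓)  01110-(✓)  01111-(✓)  1-1000  10-000  10-111  101-10  1010-0  10100-  10111-
size-2^2 implicants → 01-1-1  01-11-  0111--
Unchecked terms (primes): -00000, 0-0110, 0-1100, 000-10, 0000-0, 01-1-1, 01-11-, 0111--, 1-1000, 10-000, 10-111, 101-10, 1010-0, 10100-, 10111-, 110010, 111011
Minterm coverage:
  m0 ⊆ -00000,0000-0
  m2 ⊆ 000-10,0000-0
  m6 ⊆ 0-0110,000-10
  m21 ⊆ 01-1-1 [E]
  m22 ⊆ 0-0110,01-11-
  m23 ⊆ 01-1-1,01-11-
  m28 ⊆ 0-1100,0111--
  m29 ⊆ 01-1-1,0111--
  m30 ⊆ 01-11-,0111--
  m31 ⊆ 01-1-1,01-11-,0111--
  m32 ⊆ -00000,10-000
  m39 ⊆ 10-111 [E]
  m40 ⊆ 1-1000,10-000,1010-0,10100-
  m41 ⊆ 10100- [E]
  m42 ⊆ 101-10,1010-0
  m50 ⊆ 110010 [E]
  m59 ⊆ 111011 [E]
E = {01-1-1, 10-111, 10100-, 110010, 111011}
Petrick residual → -00000, 0-0110, 000-10, 0111--, 101-10
Cover = b'c'd'e'f' + a'c'def' + a'b'c'ef' + a'bdf + a'bcd + ab'def + ab'cef' + ab'cd'e' + abc'd'ef' + abcd'ef  |cover|=10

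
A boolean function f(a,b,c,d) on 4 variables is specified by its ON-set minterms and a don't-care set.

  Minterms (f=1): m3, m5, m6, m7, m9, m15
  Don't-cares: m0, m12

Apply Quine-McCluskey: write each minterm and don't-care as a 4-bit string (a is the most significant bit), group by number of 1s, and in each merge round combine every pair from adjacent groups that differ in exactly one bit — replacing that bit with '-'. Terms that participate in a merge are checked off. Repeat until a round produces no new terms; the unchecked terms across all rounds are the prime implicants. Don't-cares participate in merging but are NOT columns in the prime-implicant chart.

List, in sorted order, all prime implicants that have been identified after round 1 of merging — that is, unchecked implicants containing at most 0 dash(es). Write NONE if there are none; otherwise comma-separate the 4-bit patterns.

0000, 1001, 1100

size-2^0 implicants → 0000  0011(✓)  0101(✓)  0110(✓)  0111(✓)  1001  1100  1111(✓)
size-2^1 implicants → -111  0-11  01-1  011-
Unchecked terms (primes): -111, 0-11, 0000, 01-1, 011-, 1001, 1100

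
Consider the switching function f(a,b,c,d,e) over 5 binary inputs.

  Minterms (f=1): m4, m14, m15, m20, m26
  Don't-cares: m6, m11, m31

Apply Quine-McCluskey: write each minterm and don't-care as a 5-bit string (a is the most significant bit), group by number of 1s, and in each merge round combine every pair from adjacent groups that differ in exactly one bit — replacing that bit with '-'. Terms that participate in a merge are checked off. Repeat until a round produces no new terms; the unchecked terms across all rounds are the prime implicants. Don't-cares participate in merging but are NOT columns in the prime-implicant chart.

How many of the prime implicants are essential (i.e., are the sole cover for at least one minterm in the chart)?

Round 0: 00100✓ 00110✓ 01011✓ 01110✓ 01111✓ 10100✓ 11010 11111✓
Round 1: -0100 -1111 0-110 001-0 01-11 0111-
PIs = {-0100, -1111, 0-110, 001-0, 01-11, 0111-, 11010}
Coverage chart:
  m4: -0100,001-0
  m14: 0-110,0111-
  m15: -1111,01-11,0111-
  m20: -0100 ←essential
  m26: 11010 ←essential
Essential: -0100, 11010

2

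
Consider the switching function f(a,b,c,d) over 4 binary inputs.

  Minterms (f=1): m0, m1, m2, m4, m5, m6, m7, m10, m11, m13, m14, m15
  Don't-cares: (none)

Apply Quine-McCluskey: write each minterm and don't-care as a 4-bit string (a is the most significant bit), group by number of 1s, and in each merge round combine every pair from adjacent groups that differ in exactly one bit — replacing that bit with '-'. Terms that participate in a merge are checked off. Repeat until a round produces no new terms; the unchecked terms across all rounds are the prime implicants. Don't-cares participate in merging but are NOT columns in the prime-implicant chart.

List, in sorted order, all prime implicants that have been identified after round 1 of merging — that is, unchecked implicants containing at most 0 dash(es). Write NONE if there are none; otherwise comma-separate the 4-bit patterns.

Round 0: 0000✓ 0001✓ 0010✓ 0100✓ 0101✓ 0110✓ 0111✓ 1010✓ 1011✓ 1101✓ 1110✓ 1111✓
Round 1: -010✓ -101✓ -110✓ -111✓ 0-00✓ 0-01✓ 0-10✓ 00-0✓ 000-✓ 01-0✓ 01-1✓ 010-✓ 011-✓ 1-10✓ 1-11✓ 101-✓ 11-1✓ 111-✓
Round 2: --10 -1-1 -11- 0--0 0-0- 01-- 1-1-
PIs = {--10, -1-1, -11-, 0--0, 0-0-, 01--, 1-1-}

NONE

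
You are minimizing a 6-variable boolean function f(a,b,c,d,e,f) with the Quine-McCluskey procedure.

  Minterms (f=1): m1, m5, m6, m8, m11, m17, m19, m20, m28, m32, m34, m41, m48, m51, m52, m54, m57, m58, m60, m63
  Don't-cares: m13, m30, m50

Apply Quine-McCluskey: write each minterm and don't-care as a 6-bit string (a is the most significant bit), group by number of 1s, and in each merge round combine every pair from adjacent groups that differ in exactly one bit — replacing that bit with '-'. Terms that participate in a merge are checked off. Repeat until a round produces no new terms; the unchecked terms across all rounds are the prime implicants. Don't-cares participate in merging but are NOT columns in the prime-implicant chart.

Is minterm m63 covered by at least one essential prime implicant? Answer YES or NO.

YES

[col 0] 000001*, 000101*, 000110, 001000, 001011, 001101*, 010001*, 010011*, 010100*, 011100*, 011110*, 100000*, 100010*, 101001*, 110000*, 110010*, 110011*, 110100*, 110110*, 111001*, 111010*, 111100*, 111111
[col 1] -10011, -10100*, -11100*, 0-0001, 00-101, 000-01, 01-100*, 0100-1, 0111-0, 1-0000*, 1-0010*, 1-1001, 1000-0*, 11-010, 11-100*, 110-00*, 110-10*, 1100-0*, 11001-, 1101-0*
[col 2] -1-100, 1-00-0, 110--0
Prime implicants: -1-100, -10011, 0-0001, 00-101, 000-01, 000110, 001000, 001011, 0100-1, 0111-0, 1-00-0, 1-1001, 11-010, 110--0, 11001-, 111111
PI chart (minterm → PIs covering it):
  1 | 0-0001,000-01
  5 | 00-101,000-01
  6 | 000110  (sole → essential)
  8 | 001000  (sole → essential)
  11 | 001011  (sole → essential)
  17 | 0-0001,0100-1
  19 | -10011,0100-1
  20 | -1-100  (sole → essential)
  28 | -1-100,0111-0
  32 | 1-00-0  (sole → essential)
  34 | 1-00-0  (sole → essential)
  41 | 1-1001  (sole → essential)
  48 | 1-00-0,110--0
  51 | -10011,11001-
  52 | -1-100,110--0
  54 | 110--0  (sole → essential)
  57 | 1-1001  (sole → essential)
  58 | 11-010  (sole → essential)
  60 | -1-100  (sole → essential)
  63 | 111111  (sole → essential)
Essential prime implicants: -1-100, 000110, 001000, 001011, 1-00-0, 1-1001, 11-010, 110--0, 111111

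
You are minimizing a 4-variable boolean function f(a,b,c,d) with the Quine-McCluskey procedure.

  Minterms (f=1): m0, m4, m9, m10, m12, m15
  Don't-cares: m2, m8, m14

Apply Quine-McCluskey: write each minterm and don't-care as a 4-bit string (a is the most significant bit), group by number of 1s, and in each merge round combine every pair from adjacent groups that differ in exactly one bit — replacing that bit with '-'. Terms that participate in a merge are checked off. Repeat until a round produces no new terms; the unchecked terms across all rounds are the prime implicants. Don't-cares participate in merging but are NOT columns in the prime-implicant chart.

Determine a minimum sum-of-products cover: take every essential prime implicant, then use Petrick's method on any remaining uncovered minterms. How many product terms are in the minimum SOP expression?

4

size-2^0 implicants → 0000(✓)  0010(✓)  0100(✓)  1000(✓)  1001(✓)  1010(✓)  1100(✓)  1110(✓)  1111(✓)
size-2^1 implicants → -000(✓)  -010(✓)  -100(✓)  0-00(✓)  00-0(✓)  1-00(✓)  1-10(✓)  10-0(✓)  100-  11-0(✓)  111-
size-2^2 implicants → --00  -0-0  1--0
Unchecked terms (primes): --00, -0-0, 1--0, 100-, 111-
Minterm coverage:
  m0 ⊆ --00,-0-0
  m4 ⊆ --00 [E]
  m9 ⊆ 100- [E]
  m10 ⊆ -0-0,1--0
  m12 ⊆ --00,1--0
  m15 ⊆ 111- [E]
E = {--00, 100-, 111-}
Petrick residual → -0-0
Cover = c'd' + b'd' + ab'c' + abc  |cover|=4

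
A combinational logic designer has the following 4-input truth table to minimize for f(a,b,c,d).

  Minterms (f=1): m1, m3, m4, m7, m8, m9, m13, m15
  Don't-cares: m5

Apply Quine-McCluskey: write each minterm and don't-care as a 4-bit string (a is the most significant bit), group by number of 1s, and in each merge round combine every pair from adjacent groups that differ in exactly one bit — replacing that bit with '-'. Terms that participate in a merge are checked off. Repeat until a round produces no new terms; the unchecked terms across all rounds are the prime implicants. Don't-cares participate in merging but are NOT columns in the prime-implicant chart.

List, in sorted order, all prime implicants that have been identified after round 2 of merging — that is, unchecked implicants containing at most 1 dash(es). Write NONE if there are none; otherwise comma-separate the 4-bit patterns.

010-, 100-

[col 0] 0001*, 0011*, 0100*, 0101*, 0111*, 1000*, 1001*, 1101*, 1111*
[col 1] -001*, -101*, -111*, 0-01*, 0-11*, 00-1*, 01-1*, 010-, 1-01*, 100-, 11-1*
[col 2] --01, -1-1, 0--1
Prime implicants: --01, -1-1, 0--1, 010-, 100-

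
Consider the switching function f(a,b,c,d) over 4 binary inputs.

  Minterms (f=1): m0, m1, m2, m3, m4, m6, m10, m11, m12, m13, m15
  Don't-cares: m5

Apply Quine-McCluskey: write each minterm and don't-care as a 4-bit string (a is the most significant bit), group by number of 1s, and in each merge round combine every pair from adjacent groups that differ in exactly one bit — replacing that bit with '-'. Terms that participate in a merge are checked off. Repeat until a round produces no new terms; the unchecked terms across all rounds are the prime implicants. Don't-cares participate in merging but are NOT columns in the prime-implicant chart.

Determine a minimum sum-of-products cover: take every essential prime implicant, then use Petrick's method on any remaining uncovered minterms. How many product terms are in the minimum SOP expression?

5

Round 0: 0000✓ 0001✓ 0010✓ 0011✓ 0100✓ 0101✓ 0110✓ 1010✓ 1011✓ 1100✓ 1101✓ 1111✓
Round 1: -010✓ -011✓ -100✓ -101✓ 0-00✓ 0-01✓ 0-10✓ 00-0✓ 00-1✓ 000-✓ 001-✓ 01-0✓ 010-✓ 1-11 101-✓ 11-1 110-✓
Round 2: -01- -10- 0--0 0-0- 00--
PIs = {-01-, -10-, 0--0, 0-0-, 00--, 1-11, 11-1}
Coverage chart:
  m0: 0--0,0-0-,00--
  m1: 0-0-,00--
  m2: -01-,0--0,00--
  m3: -01-,00--
  m4: -10-,0--0,0-0-
  m6: 0--0 ←essential
  m10: -01- ←essential
  m11: -01-,1-11
  m12: -10- ←essential
  m13: -10-,11-1
  m15: 1-11,11-1
Essential: -01-, -10-, 0--0
Petrick residual → 0-0-, 1-11
Min cover (5 terms): b'c + bc' + a'd' + a'c' + acd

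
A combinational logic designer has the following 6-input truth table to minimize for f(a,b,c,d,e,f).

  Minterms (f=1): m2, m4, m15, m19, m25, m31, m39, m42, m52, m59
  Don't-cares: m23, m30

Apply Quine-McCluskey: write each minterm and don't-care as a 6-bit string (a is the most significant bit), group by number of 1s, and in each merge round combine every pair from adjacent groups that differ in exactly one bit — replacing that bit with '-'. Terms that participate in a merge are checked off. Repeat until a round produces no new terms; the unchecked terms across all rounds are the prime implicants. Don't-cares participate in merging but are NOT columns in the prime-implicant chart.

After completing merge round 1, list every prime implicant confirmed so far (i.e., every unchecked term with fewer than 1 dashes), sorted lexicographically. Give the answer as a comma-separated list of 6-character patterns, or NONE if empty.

Round 0: 000010 000100 001111✓ 010011✓ 010111✓ 011001 011110✓ 011111✓ 100111 101010 110100 111011
Round 1: 0-1111 01-111 010-11 01111-
PIs = {0-1111, 000010, 000100, 01-111, 010-11, 011001, 01111-, 100111, 101010, 110100, 111011}

000010, 000100, 011001, 100111, 101010, 110100, 111011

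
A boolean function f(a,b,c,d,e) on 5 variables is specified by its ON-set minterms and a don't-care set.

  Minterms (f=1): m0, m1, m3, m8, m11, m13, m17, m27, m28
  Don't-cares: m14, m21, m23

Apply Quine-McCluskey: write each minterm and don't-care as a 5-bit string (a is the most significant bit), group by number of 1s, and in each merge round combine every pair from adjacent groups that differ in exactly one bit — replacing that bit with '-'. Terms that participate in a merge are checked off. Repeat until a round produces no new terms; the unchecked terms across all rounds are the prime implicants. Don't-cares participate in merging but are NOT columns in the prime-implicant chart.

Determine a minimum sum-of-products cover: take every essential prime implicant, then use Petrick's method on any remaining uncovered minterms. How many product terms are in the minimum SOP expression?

Round 0: 00000✓ 00001✓ 00011✓ 01000✓ 01011✓ 01101 01110 10001✓ 10101✓ 10111✓ 11011✓ 11100
Round 1: -0001 -1011 0-000 0-011 000-1 0000- 10-01 101-1
PIs = {-0001, -1011, 0-000, 0-011, 000-1, 0000-, 01101, 01110, 10-01, 101-1, 11100}
Coverage chart:
  m0: 0-000,0000-
  m1: -0001,000-1,0000-
  m3: 0-011,000-1
  m8: 0-000 ←essential
  m11: -1011,0-011
  m13: 01101 ←essential
  m17: -0001,10-01
  m27: -1011 ←essential
  m28: 11100 ←essential
Essential: -1011, 0-000, 01101, 11100
Petrick residual → -0001, 0-011
Min cover (6 terms): b'c'd'e + bc'de + a'c'd'e' + a'c'de + a'bcd'e + abcd'e'

6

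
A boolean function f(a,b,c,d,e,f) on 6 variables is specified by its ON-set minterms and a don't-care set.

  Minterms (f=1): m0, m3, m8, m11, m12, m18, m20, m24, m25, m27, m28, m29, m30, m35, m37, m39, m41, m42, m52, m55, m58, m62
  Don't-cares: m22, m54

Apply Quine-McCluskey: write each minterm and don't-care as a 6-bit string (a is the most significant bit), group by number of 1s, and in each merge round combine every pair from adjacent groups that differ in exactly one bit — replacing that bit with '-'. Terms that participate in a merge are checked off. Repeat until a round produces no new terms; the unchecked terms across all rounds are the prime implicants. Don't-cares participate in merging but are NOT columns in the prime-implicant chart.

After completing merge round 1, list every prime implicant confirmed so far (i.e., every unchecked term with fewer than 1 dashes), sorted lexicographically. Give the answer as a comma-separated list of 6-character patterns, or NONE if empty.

size-2^0 implicants → 000000(✓)  000011(✓)  001000(✓)  001011(✓)  001100(✓)  010010(✓)  010100(✓)  010110(✓)  011000(✓)  011001(✓)  011011(✓)  011100(✓)  011101(✓)  011110(✓)  100011(✓)  100101(✓)  100111(✓)  101001  101010(✓)  110100(✓)  110110(✓)  110111(✓)  111010(✓)  111110(✓)
size-2^1 implicants → -00011  -10100(✓)  -10110(✓)  -11110(✓)  0-1000(✓)  0-1011  0-1100(✓)  00-000  00-011  001-00(✓)  01-100(✓)  01-110(✓)  010-10  0101-0(✓)  011-00(✓)  011-01(✓)  0110-1  01100-(✓)  0111-0(✓)  01110-(✓)  1-0111  1-1010  100-11  1001-1  11-110(✓)  1101-0(✓)  11011-  111-10
size-2^2 implicants → -1-110  -101-0  0-1-00  01-1-0  011-0-
Unchecked terms (primes): -00011, -1-110, -101-0, 0-1-00, 0-1011, 00-000, 00-011, 01-1-0, 010-10, 011-0-, 0110-1, 1-0111, 1-1010, 100-11, 1001-1, 101001, 11011-, 111-10

101001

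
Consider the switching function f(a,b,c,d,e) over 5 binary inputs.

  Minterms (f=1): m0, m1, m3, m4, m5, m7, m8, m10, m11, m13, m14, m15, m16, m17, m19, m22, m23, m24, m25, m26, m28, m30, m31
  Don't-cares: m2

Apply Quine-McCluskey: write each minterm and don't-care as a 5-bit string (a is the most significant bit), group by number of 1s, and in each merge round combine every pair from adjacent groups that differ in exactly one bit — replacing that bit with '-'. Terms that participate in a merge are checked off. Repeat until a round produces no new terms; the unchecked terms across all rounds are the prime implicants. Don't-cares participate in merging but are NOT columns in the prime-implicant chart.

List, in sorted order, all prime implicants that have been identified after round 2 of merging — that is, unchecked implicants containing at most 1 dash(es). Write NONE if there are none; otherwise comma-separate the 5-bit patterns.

[col 0] 00000*, 00001*, 00010*, 00011*, 00100*, 00101*, 00111*, 01000*, 01010*, 01011*, 01101*, 01110*, 01111*, 10000*, 10001*, 10011*, 10110*, 10111*, 11000*, 11001*, 11010*, 11100*, 11110*, 11111*
[col 1] -0000*, -0001*, -0011*, -0111*, -1000*, -1010*, -1110*, -1111*, 0-000*, 0-010*, 0-011*, 0-101*, 0-111*, 00-00*, 00-01*, 00-11*, 000-0*, 000-1*, 0000-*, 0001-*, 001-1*, 0010-*, 01-10*, 01-11*, 010-0*, 0101-*, 011-1*, 0111-*, 1-000*, 1-001*, 1-110*, 1-111*, 10-11*, 100-1*, 1000-*, 1011-*, 11-00*, 11-10*, 110-0*, 1100-*, 111-0*, 1111-*
[col 2] --000, --111, -0-11, -00-1, -000-, -1-10, -10-0, -111-, 0--11, 0-0-0, 0-01-, 0-1-1, 00--1, 00-0-, 000--, 01-1-, 1-00-, 1-11-, 11--0
Prime implicants: --000, --111, -0-11, -00-1, -000-, -1-10, -10-0, -111-, 0--11, 0-0-0, 0-01-, 0-1-1, 00--1, 00-0-, 000--, 01-1-, 1-00-, 1-11-, 11--0

NONE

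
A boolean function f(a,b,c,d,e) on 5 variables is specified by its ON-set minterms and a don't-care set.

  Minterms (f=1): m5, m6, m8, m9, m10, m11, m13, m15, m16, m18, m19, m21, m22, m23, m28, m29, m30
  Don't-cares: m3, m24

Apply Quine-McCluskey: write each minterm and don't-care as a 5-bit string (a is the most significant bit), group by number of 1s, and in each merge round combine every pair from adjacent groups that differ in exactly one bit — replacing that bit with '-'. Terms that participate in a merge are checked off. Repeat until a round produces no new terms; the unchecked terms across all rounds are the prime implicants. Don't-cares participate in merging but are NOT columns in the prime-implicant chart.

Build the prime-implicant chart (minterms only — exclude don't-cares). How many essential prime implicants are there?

[col 0] 00011*, 00101*, 00110*, 01000*, 01001*, 01010*, 01011*, 01101*, 01111*, 10000*, 10010*, 10011*, 10101*, 10110*, 10111*, 11000*, 11100*, 11101*, 11110*
[col 1] -0011, -0101*, -0110, -1000, -1101*, 0-011, 0-101*, 01-01*, 01-11*, 010-0*, 010-1*, 0100-*, 0101-*, 011-1*, 1-000, 1-101*, 1-110, 10-10*, 10-11*, 100-0, 1001-*, 101-1, 1011-*, 11-00, 111-0, 1110-
[col 2] --101, 01--1, 010--, 10-1-
Prime implicants: --101, -0011, -0110, -1000, 0-011, 01--1, 010--, 1-000, 1-110, 10-1-, 100-0, 101-1, 11-00, 111-0, 1110-
PI chart (minterm → PIs covering it):
  5 | --101  (sole → essential)
  6 | -0110  (sole → essential)
  8 | -1000,010--
  9 | 01--1,010--
  10 | 010--  (sole → essential)
  11 | 0-011,01--1,010--
  13 | --101,01--1
  15 | 01--1  (sole → essential)
  16 | 1-000,100-0
  18 | 10-1-,100-0
  19 | -0011,10-1-
  21 | --101,101-1
  22 | -0110,1-110,10-1-
  23 | 10-1-,101-1
  28 | 11-00,111-0,1110-
  29 | --101,1110-
  30 | 1-110,111-0
Essential prime implicants: --101, -0110, 01--1, 010--

4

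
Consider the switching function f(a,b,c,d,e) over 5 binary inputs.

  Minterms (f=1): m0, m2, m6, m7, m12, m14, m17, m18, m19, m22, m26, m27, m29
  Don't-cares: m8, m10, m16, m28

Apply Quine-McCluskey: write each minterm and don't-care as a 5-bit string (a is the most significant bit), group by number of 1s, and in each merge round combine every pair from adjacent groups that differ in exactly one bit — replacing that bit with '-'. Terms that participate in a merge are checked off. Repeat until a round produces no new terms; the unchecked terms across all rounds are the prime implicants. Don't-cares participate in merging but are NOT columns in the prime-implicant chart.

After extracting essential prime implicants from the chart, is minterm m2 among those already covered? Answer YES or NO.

[col 0] 00000*, 00010*, 00110*, 00111*, 01000*, 01010*, 01100*, 01110*, 10000*, 10001*, 10010*, 10011*, 10110*, 11010*, 11011*, 11100*, 11101*
[col 1] -0000*, -0010*, -0110*, -1010*, -1100, 0-000*, 0-010*, 0-110*, 00-10*, 000-0*, 0011-, 01-00*, 01-10*, 010-0*, 011-0*, 1-010*, 1-011*, 10-10*, 100-0*, 100-1*, 1000-*, 1001-*, 1101-*, 1110-
[col 2] --010, -0-10, -00-0, 0--10, 0-0-0, 01--0, 1-01-, 100--
Prime implicants: --010, -0-10, -00-0, -1100, 0--10, 0-0-0, 0011-, 01--0, 1-01-, 100--, 1110-
PI chart (minterm → PIs covering it):
  0 | -00-0,0-0-0
  2 | --010,-0-10,-00-0,0--10,0-0-0
  6 | -0-10,0--10,0011-
  7 | 0011-  (sole → essential)
  12 | -1100,01--0
  14 | 0--10,01--0
  17 | 100--  (sole → essential)
  18 | --010,-0-10,-00-0,1-01-,100--
  19 | 1-01-,100--
  22 | -0-10  (sole → essential)
  26 | --010,1-01-
  27 | 1-01-  (sole → essential)
  29 | 1110-  (sole → essential)
Essential prime implicants: -0-10, 0011-, 1-01-, 100--, 1110-

YES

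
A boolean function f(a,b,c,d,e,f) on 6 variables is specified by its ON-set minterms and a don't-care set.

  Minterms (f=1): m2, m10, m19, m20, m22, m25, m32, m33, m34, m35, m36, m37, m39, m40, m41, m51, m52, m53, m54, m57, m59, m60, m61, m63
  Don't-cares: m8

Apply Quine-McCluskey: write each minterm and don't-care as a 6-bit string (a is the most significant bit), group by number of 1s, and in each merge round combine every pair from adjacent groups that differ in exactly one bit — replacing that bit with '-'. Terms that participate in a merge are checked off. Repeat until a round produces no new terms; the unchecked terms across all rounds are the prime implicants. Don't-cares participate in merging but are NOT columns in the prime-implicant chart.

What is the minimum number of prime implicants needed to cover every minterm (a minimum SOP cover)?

[col 0] 000010*, 001000*, 001010*, 010011*, 010100*, 010110*, 011001*, 100000*, 100001*, 100010*, 100011*, 100100*, 100101*, 100111*, 101000*, 101001*, 110011*, 110100*, 110101*, 110110*, 111001*, 111011*, 111100*, 111101*, 111111*
[col 1] -00010, -01000, -10011, -10100*, -10110*, -11001, 00-010, 0010-0, 0101-0*, 1-0011, 1-0100*, 1-0101*, 1-1001, 10-000*, 10-001*, 100-00*, 100-01*, 100-11*, 1000-0*, 1000-1*, 10000-*, 10001-*, 1001-1*, 10010-*, 10100-*, 11-011, 11-100*, 11-101*, 1101-0*, 11010-*, 111-01*, 111-11*, 1110-1*, 1111-1*, 11110-*
[col 2] -101-0, 1-010-, 10-00-, 100--1, 100-0-, 1000--, 11-10-, 111--1
Prime implicants: -00010, -01000, -10011, -101-0, -11001, 00-010, 0010-0, 1-0011, 1-010-, 1-1001, 10-00-, 100--1, 100-0-, 1000--, 11-011, 11-10-, 111--1
PI chart (minterm → PIs covering it):
  2 | -00010,00-010
  10 | 00-010,0010-0
  19 | -10011  (sole → essential)
  20 | -101-0  (sole → essential)
  22 | -101-0  (sole → essential)
  25 | -11001  (sole → essential)
  32 | 10-00-,100-0-,1000--
  33 | 10-00-,100--1,100-0-,1000--
  34 | -00010,1000--
  35 | 1-0011,100--1,1000--
  36 | 1-010-,100-0-
  37 | 1-010-,100--1,100-0-
  39 | 100--1  (sole → essential)
  40 | -01000,10-00-
  41 | 1-1001,10-00-
  51 | -10011,1-0011,11-011
  52 | -101-0,1-010-,11-10-
  53 | 1-010-,11-10-
  54 | -101-0  (sole → essential)
  57 | -11001,1-1001,111--1
  59 | 11-011,111--1
  60 | 11-10-  (sole → essential)
  61 | 11-10-,111--1
  63 | 111--1  (sole → essential)
Essential prime implicants: -10011, -101-0, -11001, 100--1, 11-10-, 111--1
Petrick residual → -00010, 00-010, 1-010-, 10-00-
Minimum SOP uses 10 PIs: b'c'd'ef' + bc'd'ef + bc'df' + bcd'e'f + a'b'd'ef' + ac'de' + ab'd'e' + ab'c'f + abde' + abcf

10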